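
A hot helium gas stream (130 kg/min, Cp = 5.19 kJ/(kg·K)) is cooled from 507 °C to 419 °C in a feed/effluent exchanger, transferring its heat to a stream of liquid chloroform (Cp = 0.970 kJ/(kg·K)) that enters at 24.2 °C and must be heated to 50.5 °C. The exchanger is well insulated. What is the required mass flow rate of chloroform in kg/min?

Heat released by hot stream: Q = 130 × 5.19 × (507 − 419) = 59374 kJ/min
Energy balance on cold side (adiabatic exchanger): Q = ṁ_c·Cp_c·(T_c,out − T_c,in)
ṁ_c = 59374 / [0.970 × (50.5 − 24.2)] = 2327.4 kg/min

ṁ_c = 2330 kg/min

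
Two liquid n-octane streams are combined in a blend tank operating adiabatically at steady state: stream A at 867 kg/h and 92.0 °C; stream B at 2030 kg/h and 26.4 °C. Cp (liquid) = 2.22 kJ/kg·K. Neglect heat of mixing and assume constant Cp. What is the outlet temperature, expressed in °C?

Energy balance with Q = 0: Σ ṁᵢCp,ᵢ(T_out − Tᵢ) = 0
T_out = Σ ṁᵢCp,ᵢTᵢ / Σ ṁᵢCp,ᵢ
      = 296050 / 6431.3 = 46.032 °C

T_out = 46.0 °C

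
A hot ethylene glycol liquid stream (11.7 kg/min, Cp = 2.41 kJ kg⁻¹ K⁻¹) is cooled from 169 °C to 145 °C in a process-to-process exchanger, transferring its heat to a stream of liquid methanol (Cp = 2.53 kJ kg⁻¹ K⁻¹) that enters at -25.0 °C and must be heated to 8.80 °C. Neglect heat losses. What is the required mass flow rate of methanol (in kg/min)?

Heat released by hot stream: Q = 11.7 × 2.41 × (169 − 145) = 676.73 kJ/min
Energy balance on cold side (adiabatic exchanger): Q = ṁ_c·Cp_c·(T_c,out − T_c,in)
ṁ_c = 676.73 / [2.53 × (8.80 − -25.0)] = 7.9137 kg/min

ṁ_c = 7.91 kg/min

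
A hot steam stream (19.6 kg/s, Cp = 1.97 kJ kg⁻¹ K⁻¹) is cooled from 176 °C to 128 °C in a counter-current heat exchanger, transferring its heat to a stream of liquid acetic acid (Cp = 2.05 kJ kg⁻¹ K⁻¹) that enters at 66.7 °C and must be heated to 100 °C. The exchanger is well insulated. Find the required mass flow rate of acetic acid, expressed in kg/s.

ṁ_c = 27.1 kg/s

Heat released by hot stream: Q = 19.6 × 1.97 × (176 − 128) = 1853.4 kJ/s
Energy balance on cold side (adiabatic exchanger): Q = ṁ_c·Cp_c·(T_c,out − T_c,in)
ṁ_c = 1853.4 / [2.05 × (100 − 66.7)] = 27.15 kg/s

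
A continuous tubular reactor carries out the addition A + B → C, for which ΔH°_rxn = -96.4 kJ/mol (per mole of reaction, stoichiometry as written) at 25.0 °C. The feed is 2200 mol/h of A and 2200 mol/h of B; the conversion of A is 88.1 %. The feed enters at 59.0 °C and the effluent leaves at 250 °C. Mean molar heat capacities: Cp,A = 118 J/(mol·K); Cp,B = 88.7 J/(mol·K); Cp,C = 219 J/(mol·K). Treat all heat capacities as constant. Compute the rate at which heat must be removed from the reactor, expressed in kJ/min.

Q_out = 1580 kJ/min

Extent of reaction ξ = 0.881 × 2200 = 1938.2 mol/h
Reaction term: ξ·ΔH°_rxn = 1938.2 × -96.4 = -186840 kJ/h
Sensible, feed 59.0→25 °C: -15461 kJ/h
Outlet flows (mol/h): A 261.8, B 261.8, C 1938.2
Sensible, products 25→250 °C: 107680 kJ/h
Q = ΔH = -94623 kJ/h = -26.284 kW
Heat removed = 1577.1 kJ/min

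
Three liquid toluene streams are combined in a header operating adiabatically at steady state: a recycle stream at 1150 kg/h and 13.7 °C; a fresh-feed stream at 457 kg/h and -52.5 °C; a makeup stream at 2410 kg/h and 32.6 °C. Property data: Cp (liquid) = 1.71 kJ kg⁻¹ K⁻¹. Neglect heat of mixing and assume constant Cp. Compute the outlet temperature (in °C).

No heat crosses the boundary, so H_out = H_in.
T_out = Σ ṁᵢCp,ᵢTᵢ / Σ ṁᵢCp,ᵢ
      = 120260 / 6869.1 = 17.508 °C

T_out = 17.5 °C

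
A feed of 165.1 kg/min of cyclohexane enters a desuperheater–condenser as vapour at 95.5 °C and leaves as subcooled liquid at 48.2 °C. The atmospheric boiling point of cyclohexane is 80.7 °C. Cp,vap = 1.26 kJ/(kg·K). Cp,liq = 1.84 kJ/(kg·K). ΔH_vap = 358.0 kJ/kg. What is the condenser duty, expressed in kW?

Q_c = 1200 kW

vapour 95.5→80.7 °C: -18.648 kJ/kg
condensation at 80.7 °C: -358 kJ/kg
liquid 80.7→48.2 °C: -59.8 kJ/kg
Δh = -18.648 + -358 + -59.8 = -436.45 kJ/kg
Q = ṁ·Δh = 165.1 kg/min × -436.45 kJ/kg = -72058 kJ/min
|Q| = 1201 kW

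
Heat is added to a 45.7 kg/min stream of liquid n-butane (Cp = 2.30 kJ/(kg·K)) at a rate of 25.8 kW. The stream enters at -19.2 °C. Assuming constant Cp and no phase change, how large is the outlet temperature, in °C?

T_out = -4.47 °C

Q = 25.8 kW = 1548 kJ/min
ΔT = Q/(ṁ·Cp) = 1548/(45.7×2.30) = 14.727 K
T_out = -19.2 + 14.727 = -4.4726 °C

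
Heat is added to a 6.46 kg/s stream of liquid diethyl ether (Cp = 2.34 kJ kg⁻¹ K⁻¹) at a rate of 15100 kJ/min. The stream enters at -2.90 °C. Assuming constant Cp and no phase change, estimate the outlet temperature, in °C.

Q = 15100 kJ/min = 251.67 kJ/s
ΔT = Q/(ṁ·Cp) = 251.67/(6.46×2.34) = 16.649 K
T_out = -2.90 + 16.649 = 13.749 °C

T_out = 13.7 °C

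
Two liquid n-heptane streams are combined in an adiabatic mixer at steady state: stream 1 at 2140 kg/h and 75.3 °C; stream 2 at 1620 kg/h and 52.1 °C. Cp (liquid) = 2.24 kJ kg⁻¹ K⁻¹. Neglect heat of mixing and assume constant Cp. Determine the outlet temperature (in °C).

Energy balance with Q = 0: Σ ṁᵢCp,ᵢ(T_out − Tᵢ) = 0
T_out = Σ ṁᵢCp,ᵢTᵢ / Σ ṁᵢCp,ᵢ
      = 550020 / 8422.4 = 65.304 °C

T_out = 65.3 °C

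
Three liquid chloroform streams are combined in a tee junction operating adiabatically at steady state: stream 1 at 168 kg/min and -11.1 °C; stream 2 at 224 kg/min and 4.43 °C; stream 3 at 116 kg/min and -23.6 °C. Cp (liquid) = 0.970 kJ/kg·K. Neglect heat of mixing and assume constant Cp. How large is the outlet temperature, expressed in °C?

T_out = -7.11 °C

No heat crosses the boundary, so H_out = H_in.
T_out = Σ ṁᵢCp,ᵢTᵢ / Σ ṁᵢCp,ᵢ
      = -3501.8 / 492.76 = -7.1065 °C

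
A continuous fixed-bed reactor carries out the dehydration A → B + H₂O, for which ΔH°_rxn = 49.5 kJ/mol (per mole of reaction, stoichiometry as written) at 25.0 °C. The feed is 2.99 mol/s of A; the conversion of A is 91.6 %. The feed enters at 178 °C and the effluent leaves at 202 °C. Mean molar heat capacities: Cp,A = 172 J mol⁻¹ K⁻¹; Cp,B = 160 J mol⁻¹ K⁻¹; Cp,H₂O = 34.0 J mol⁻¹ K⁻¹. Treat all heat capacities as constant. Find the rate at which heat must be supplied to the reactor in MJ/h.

Extent of reaction ξ = 0.916 × 2.99 = 2.7388 mol/s
Reaction term: ξ·ΔH°_rxn = 2.7388 × 49.5 = 135.57 kJ/s
Sensible, feed 178→25 °C: -78.685 kJ/s
Outlet flows (mol/s): A 0.25116, B 2.7388, H₂O 2.7388
Sensible, products 25→202 °C: 101.69 kJ/s
Q = ΔH = 158.58 kJ/s = 158.58 kW
Heat supplied = 570.89 MJ/h

Q_in = 571 MJ/h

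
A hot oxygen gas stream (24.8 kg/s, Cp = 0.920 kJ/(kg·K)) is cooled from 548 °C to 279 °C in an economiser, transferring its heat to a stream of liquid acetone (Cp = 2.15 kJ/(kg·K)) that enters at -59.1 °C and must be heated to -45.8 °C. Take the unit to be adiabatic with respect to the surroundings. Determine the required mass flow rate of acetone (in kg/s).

ṁ_c = 215 kg/s

Heat released by hot stream: Q = 24.8 × 0.920 × (548 − 279) = 6137.5 kJ/s
Energy balance on cold side (adiabatic exchanger): Q = ṁ_c·Cp_c·(T_c,out − T_c,in)
ṁ_c = 6137.5 / [2.15 × (-45.8 − -59.1)] = 214.64 kg/s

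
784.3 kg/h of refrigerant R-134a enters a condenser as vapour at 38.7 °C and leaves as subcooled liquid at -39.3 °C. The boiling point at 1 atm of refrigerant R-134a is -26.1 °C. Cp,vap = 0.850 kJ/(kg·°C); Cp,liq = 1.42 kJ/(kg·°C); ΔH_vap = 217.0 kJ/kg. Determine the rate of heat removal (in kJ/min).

Q_c = 3800 kJ/min

vapour 38.7→-26.1 °C: -55.08 kJ/kg
condensation at -26.1 °C: -217 kJ/kg
liquid -26.1→-39.3 °C: -18.744 kJ/kg
Δh = -55.08 + -217 + -18.744 = -290.82 kJ/kg
Q = ṁ·Δh = 784.3 kg/h × -290.82 kJ/kg = -228090 kJ/h
|Q| = 63.359 kW = 3801.6 kJ/min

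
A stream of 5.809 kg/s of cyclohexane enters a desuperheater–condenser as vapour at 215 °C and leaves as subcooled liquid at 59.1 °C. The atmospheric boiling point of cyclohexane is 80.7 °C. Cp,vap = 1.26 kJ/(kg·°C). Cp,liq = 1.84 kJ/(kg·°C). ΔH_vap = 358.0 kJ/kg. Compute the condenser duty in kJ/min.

vapour 215→80.7 °C: -169.22 kJ/kg
condensation at 80.7 °C: -358 kJ/kg
liquid 80.7→59.1 °C: -39.744 kJ/kg
Δh = -169.22 + -358 + -39.744 = -566.96 kJ/kg
Q = ṁ·Δh = 5.809 kg/s × -566.96 kJ/kg = -3293.5 kJ/s
|Q| = 3293.5 kW = 197610 kJ/min

Q_c = 198000 kJ/min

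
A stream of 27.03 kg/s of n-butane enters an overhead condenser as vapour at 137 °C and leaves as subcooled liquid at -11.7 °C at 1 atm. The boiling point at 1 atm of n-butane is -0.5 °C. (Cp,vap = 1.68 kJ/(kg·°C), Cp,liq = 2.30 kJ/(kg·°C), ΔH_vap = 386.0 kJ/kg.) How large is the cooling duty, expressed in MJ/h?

vapour 137→-0.5 °C: -231 kJ/kg
condensation at -0.5 °C: -386 kJ/kg
liquid -0.5→-11.7 °C: -25.76 kJ/kg
Δh = -231 + -386 + -25.76 = -642.76 kJ/kg
Q = ṁ·Δh = 27.03 kg/s × -642.76 kJ/kg = -17374 kJ/s
|Q| = 17374 kW = 62546 MJ/h

Q_c = 62500 MJ/h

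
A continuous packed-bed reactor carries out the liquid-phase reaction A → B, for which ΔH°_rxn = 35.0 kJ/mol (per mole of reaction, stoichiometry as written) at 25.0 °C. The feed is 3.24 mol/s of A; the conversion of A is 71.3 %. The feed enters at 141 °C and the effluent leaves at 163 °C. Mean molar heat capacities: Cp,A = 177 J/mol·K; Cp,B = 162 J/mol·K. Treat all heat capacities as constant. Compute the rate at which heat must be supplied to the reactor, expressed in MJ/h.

Q_in = 319 MJ/h

Extent of reaction ξ = 0.713 × 3.24 = 2.3101 mol/s
Reaction term: ξ·ΔH°_rxn = 2.3101 × 35.0 = 80.854 kJ/s
Sensible, feed 141→25 °C: -66.524 kJ/s
Outlet flows (mol/s): A 0.92988, B 2.3101
Sensible, products 25→163 °C: 74.358 kJ/s
Q = ΔH = 88.689 kJ/s = 88.689 kW
Heat supplied = 319.28 MJ/h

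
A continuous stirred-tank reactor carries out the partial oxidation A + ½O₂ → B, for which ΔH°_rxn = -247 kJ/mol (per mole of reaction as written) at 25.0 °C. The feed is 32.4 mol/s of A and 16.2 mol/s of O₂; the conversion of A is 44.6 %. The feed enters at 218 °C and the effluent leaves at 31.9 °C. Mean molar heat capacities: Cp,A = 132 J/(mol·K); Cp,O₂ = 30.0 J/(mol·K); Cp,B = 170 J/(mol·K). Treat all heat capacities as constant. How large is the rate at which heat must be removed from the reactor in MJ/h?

Q_out = 16000 MJ/h

Extent of reaction ξ = 0.446 × 32.4 = 14.45 mol/s
Reaction term: ξ·ΔH°_rxn = 14.45 × -247 = -3569.2 kJ/s
Sensible, feed 218→25 °C: -919.22 kJ/s
Outlet flows (mol/s): A 17.95, O₂ 8.9748, B 14.45
Sensible, products 25→31.9 °C: 35.157 kJ/s
Q = ΔH = -4453.3 kJ/s = -4453.3 kW
Heat removed = 16032 MJ/h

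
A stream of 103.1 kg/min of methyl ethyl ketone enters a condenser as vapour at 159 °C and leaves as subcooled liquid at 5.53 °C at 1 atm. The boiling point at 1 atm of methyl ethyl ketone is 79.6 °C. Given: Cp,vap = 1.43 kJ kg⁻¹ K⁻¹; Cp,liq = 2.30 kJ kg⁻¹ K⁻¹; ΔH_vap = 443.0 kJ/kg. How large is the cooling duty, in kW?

Q_c = 1250 kW

vapour 159→79.6 °C: -113.54 kJ/kg
condensation at 79.6 °C: -443 kJ/kg
liquid 79.6→5.53 °C: -170.36 kJ/kg
Δh = -113.54 + -443 + -170.36 = -726.9 kJ/kg
Q = ṁ·Δh = 103.1 kg/min × -726.9 kJ/kg = -74944 kJ/min
|Q| = 1249.1 kW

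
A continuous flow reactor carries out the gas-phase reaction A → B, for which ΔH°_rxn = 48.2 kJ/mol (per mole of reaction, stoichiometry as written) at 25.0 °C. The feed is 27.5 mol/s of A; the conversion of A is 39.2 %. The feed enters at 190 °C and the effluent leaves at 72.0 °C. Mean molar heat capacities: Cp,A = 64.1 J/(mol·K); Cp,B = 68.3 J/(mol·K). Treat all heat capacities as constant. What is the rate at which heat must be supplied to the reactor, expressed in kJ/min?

Q_in = 18800 kJ/min

Extent of reaction ξ = 0.392 × 27.5 = 10.78 mol/s
Reaction term: ξ·ΔH°_rxn = 10.78 × 48.2 = 519.6 kJ/s
Sensible, feed 190→25 °C: -290.85 kJ/s
Outlet flows (mol/s): A 16.72, B 10.78
Sensible, products 25→72.0 °C: 84.977 kJ/s
Q = ΔH = 313.72 kJ/s = 313.72 kW
Heat supplied = 18823 kJ/min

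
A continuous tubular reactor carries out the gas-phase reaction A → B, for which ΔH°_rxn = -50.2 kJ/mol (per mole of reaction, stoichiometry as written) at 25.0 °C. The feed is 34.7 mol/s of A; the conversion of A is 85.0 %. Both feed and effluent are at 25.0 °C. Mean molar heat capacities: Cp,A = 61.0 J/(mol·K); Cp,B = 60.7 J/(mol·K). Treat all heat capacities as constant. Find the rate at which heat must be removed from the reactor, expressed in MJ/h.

Extent of reaction ξ = 0.850 × 34.7 = 29.495 mol/s
Reaction term: ξ·ΔH°_rxn = 29.495 × -50.2 = -1480.6 kJ/s
Q = ΔH = -1480.6 kJ/s = -1480.6 kW
Heat removed = 5330.3 MJ/h

Q_out = 5330 MJ/h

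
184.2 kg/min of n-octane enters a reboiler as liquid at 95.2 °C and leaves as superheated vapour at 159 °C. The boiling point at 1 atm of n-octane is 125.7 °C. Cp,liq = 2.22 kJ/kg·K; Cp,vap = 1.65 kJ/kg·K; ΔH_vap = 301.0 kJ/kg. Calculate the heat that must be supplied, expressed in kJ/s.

liquid 95.2→125.7 °C: 67.71 kJ/kg
vaporisation at 125.7 °C: 301 kJ/kg
vapour 125.7→159 °C: 54.945 kJ/kg
Δh = 67.71 + 301 + 54.945 = 423.65 kJ/kg
Q = ṁ·Δh = 184.2 kg/min × 423.65 kJ/kg = 78037 kJ/min
|Q| = 1300.6 kW

Q = 1300 kJ/s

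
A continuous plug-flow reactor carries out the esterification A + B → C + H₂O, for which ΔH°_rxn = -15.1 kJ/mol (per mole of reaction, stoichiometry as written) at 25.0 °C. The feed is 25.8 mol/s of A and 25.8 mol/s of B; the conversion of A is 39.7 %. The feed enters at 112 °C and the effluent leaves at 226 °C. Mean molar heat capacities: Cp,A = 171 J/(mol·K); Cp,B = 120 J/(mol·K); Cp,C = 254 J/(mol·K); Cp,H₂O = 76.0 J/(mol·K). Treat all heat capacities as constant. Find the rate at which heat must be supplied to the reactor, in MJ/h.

Q_in = 2810 MJ/h

Extent of reaction ξ = 0.397 × 25.8 = 10.243 mol/s
Reaction term: ξ·ΔH°_rxn = 10.243 × -15.1 = -154.66 kJ/s
Sensible, feed 112→25 °C: -653.18 kJ/s
Outlet flows (mol/s): A 15.557, B 15.557, C 10.243, H₂O 10.243
Sensible, products 25→226 °C: 1589.4 kJ/s
Q = ΔH = 781.52 kJ/s = 781.52 kW
Heat supplied = 2813.5 MJ/h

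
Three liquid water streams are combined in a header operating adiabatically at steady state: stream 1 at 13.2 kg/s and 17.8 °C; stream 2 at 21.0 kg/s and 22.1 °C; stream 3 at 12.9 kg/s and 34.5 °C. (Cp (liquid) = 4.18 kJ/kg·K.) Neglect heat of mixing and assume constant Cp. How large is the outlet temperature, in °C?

Energy balance with Q = 0: Σ ṁᵢCp,ᵢ(T_out − Tᵢ) = 0
Σ ṁᵢCp,ᵢTᵢ = 13.2×4.18×17.8 + 21.0×4.18×22.1 + 12.9×4.18×34.5 = 4782.4
Σ ṁᵢCp,ᵢ = 13.2×4.18 + 21.0×4.18 + 12.9×4.18 = 196.88
T_out = 4782.4 / 196.88 = 24.291 °C

T_out = 24.3 °C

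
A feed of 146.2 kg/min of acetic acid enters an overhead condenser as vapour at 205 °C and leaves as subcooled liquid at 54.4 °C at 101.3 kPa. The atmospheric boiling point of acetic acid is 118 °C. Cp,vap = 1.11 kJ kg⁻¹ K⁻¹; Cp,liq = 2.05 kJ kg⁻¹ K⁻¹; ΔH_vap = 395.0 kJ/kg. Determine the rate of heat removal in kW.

Q_c = 1520 kW

vapour 205→118 °C: -96.57 kJ/kg
condensation at 118 °C: -395 kJ/kg
liquid 118→54.4 °C: -130.38 kJ/kg
Δh = -96.57 + -395 + -130.38 = -621.95 kJ/kg
Q = ṁ·Δh = 146.2 kg/min × -621.95 kJ/kg = -90929 kJ/min
|Q| = 1515.5 kW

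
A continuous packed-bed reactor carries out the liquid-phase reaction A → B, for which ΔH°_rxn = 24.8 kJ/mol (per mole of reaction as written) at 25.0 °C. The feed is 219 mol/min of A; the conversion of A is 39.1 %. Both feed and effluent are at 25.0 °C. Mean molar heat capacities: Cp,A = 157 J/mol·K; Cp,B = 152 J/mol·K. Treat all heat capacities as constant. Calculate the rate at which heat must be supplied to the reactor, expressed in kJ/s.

Extent of reaction ξ = 0.391 × 219 = 85.629 mol/min
Reaction term: ξ·ΔH°_rxn = 85.629 × 24.8 = 2123.6 kJ/min
Q = ΔH = 2123.6 kJ/min = 35.393 kW
Heat supplied = 35.393 kJ/s

Q_in = 35.4 kJ/s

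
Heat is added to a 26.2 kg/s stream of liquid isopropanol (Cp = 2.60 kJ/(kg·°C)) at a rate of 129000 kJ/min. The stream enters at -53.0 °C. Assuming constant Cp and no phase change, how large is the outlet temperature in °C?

Q = 129000 kJ/min = 2150 kJ/s
ΔT = Q/(ṁ·Cp) = 2150/(26.2×2.60) = 31.562 K
T_out = -53.0 + 31.562 = -21.438 °C

T_out = -21.4 °C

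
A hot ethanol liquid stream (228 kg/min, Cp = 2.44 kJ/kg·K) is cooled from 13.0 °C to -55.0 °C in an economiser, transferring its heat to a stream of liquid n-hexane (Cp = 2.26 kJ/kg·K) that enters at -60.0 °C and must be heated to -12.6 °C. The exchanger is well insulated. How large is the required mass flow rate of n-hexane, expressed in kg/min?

Heat released by hot stream: Q = 228 × 2.44 × (13.0 − -55.0) = 37830 kJ/min
Energy balance on cold side (adiabatic exchanger): Q = ṁ_c·Cp_c·(T_c,out − T_c,in)
ṁ_c = 37830 / [2.26 × (-12.6 − -60.0)] = 353.14 kg/min

ṁ_c = 353 kg/min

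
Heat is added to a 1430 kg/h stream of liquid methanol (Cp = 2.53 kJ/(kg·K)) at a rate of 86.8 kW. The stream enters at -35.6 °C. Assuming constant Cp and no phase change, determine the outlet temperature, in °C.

Q = 86.8 kW = 312480 kJ/h
ΔT = Q/(ṁ·Cp) = 312480/(1430×2.53) = 86.371 K
T_out = -35.6 + 86.371 = 50.771 °C

T_out = 50.8 °C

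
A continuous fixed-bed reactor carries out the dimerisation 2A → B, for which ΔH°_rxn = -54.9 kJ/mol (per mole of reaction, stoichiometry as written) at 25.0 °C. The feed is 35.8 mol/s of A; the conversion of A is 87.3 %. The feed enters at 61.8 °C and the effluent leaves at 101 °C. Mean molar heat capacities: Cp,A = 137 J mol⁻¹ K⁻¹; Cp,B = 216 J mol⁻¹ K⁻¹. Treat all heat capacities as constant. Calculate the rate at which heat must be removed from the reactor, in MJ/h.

Q_out = 2640 MJ/h

Extent of reaction ξ = 0.873 × 35.8 / 2 = 15.627 mol/s
Reaction term: ξ·ΔH°_rxn = 15.627 × -54.9 = -857.91 kJ/s
Sensible, feed 61.8→25 °C: -180.49 kJ/s
Outlet flows (mol/s): A 4.5466, B 15.627
Sensible, products 25→101 °C: 303.87 kJ/s
Q = ΔH = -734.53 kJ/s = -734.53 kW
Heat removed = 2644.3 MJ/h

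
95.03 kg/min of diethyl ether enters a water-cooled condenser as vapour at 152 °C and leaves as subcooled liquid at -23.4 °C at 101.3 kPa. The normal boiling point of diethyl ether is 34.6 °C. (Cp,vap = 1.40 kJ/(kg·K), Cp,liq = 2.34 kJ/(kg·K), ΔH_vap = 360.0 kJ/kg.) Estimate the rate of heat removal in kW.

Q_c = 1050 kW

vapour 152→34.6 °C: -164.36 kJ/kg
condensation at 34.6 °C: -360 kJ/kg
liquid 34.6→-23.4 °C: -135.72 kJ/kg
Δh = -164.36 + -360 + -135.72 = -660.08 kJ/kg
Q = ṁ·Δh = 95.03 kg/min × -660.08 kJ/kg = -62727 kJ/min
|Q| = 1045.5 kW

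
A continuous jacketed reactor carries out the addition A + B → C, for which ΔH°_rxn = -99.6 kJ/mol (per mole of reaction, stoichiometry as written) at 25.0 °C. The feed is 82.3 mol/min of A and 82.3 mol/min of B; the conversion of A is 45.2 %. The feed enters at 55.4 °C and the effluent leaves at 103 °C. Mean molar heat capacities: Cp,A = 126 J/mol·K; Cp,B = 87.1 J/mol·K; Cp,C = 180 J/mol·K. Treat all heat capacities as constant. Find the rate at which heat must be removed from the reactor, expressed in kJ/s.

Extent of reaction ξ = 0.452 × 82.3 = 37.2 mol/min
Reaction term: ξ·ΔH°_rxn = 37.2 × -99.6 = -3705.1 kJ/min
Sensible, feed 55.4→25 °C: -533.16 kJ/min
Outlet flows (mol/min): A 45.1, B 45.1, C 37.2
Sensible, products 25→103 °C: 1271.9 kJ/min
Q = ΔH = -2966.3 kJ/min = -49.438 kW
Heat removed = 49.438 kJ/s

Q_out = 49.4 kJ/s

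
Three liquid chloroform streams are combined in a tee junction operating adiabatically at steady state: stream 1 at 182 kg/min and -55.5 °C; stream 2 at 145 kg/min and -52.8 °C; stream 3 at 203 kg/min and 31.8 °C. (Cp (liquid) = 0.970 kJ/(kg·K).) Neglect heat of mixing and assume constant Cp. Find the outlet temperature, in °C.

T_out = -21.3 °C

Energy balance with Q = 0: Σ ṁᵢCp,ᵢ(T_out − Tᵢ) = 0
Σ ṁᵢCp,ᵢTᵢ = 182×0.970×-55.5 + 145×0.970×-52.8 + 203×0.970×31.8 = -10963
Σ ṁᵢCp,ᵢ = 182×0.970 + 145×0.970 + 203×0.970 = 514.1
T_out = -10963 / 514.1 = -21.324 °C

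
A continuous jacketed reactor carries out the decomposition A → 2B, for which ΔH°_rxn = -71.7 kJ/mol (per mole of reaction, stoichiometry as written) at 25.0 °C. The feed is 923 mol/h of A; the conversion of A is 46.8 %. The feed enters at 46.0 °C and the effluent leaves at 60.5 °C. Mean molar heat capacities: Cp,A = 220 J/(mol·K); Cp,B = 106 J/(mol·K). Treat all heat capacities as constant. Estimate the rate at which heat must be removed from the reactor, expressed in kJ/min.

Q_out = 469 kJ/min

Extent of reaction ξ = 0.468 × 923 = 431.96 mol/h
Reaction term: ξ·ΔH°_rxn = 431.96 × -71.7 = -30972 kJ/h
Sensible, feed 46.0→25 °C: -4264.3 kJ/h
Outlet flows (mol/h): A 491.04, B 863.93
Sensible, products 25→60.5 °C: 7086 kJ/h
Q = ΔH = -28150 kJ/h = -7.8195 kW
Heat removed = 469.17 kJ/min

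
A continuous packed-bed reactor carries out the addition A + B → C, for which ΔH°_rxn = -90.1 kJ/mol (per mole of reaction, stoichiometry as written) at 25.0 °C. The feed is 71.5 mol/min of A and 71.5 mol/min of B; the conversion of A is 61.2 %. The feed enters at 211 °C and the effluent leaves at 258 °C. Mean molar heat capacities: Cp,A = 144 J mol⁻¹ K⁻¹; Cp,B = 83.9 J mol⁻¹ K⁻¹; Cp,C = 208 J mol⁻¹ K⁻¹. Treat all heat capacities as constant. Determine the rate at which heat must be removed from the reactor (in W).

Extent of reaction ξ = 0.612 × 71.5 = 43.758 mol/min
Reaction term: ξ·ΔH°_rxn = 43.758 × -90.1 = -3942.6 kJ/min
Sensible, feed 211→25 °C: -3030.8 kJ/min
Outlet flows (mol/min): A 27.742, B 27.742, C 43.758
Sensible, products 25→258 °C: 3593.8 kJ/min
Q = ΔH = -3379.6 kJ/min = -56.327 kW
Heat removed = 56327 W

Q_out = 56300 W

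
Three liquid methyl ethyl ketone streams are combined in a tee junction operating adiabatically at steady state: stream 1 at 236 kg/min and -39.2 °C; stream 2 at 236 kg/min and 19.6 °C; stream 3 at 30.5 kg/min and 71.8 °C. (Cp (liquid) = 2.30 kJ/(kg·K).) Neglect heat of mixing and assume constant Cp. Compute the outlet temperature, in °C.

T_out = -4.85 °C

Adiabatic, steady state ⇒ Σ ṁᵢCp,ᵢ(T_out − Tᵢ) = 0
Σ ṁᵢCp,ᵢTᵢ = 236×2.30×-39.2 + 236×2.30×19.6 + 30.5×2.30×71.8 = -5602.1
Σ ṁᵢCp,ᵢ = 236×2.30 + 236×2.30 + 30.5×2.30 = 1155.8
T_out = -5602.1 / 1155.8 = -4.8472 °C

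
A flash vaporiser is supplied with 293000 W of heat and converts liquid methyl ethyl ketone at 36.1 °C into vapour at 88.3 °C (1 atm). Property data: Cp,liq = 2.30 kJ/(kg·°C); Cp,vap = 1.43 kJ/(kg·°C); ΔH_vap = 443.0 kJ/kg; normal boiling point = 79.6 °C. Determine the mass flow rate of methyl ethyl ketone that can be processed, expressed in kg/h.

ṁ = 1900 kg/h

Δh = 2.30×(79.6−36.1) + 443.0 + 1.43×(88.3−79.6) = 555.49 kJ/kg
Q = 293000 W = 293 kJ/s = 1.0548e+06 kJ/h
ṁ = Q/Δh = 1.0548e+06 / 555.49 = 1898.9 kg/h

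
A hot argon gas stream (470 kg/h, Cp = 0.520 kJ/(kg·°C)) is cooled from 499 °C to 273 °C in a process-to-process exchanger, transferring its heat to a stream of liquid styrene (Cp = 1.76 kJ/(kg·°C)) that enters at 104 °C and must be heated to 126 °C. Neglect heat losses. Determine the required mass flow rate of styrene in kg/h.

Heat released by hot stream: Q = 470 × 0.520 × (499 − 273) = 55234 kJ/h
Energy balance on cold side (adiabatic exchanger): Q = ṁ_c·Cp_c·(T_c,out − T_c,in)
ṁ_c = 55234 / [1.76 × (126 − 104)] = 1426.5 kg/h

ṁ_c = 1430 kg/h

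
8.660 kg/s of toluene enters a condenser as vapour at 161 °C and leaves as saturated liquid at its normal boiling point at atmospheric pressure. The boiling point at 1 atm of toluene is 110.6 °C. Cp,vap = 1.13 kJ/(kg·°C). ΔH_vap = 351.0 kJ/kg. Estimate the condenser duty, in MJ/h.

vapour 161→110.6 °C: -56.952 kJ/kg
condensation at 110.6 °C: -351 kJ/kg
Δh = -56.952 + -351 = -407.95 kJ/kg
Q = ṁ·Δh = 8.660 kg/s × -407.95 kJ/kg = -3532.9 kJ/s
|Q| = 3532.9 kW = 12718 MJ/h

Q_c = 12700 MJ/h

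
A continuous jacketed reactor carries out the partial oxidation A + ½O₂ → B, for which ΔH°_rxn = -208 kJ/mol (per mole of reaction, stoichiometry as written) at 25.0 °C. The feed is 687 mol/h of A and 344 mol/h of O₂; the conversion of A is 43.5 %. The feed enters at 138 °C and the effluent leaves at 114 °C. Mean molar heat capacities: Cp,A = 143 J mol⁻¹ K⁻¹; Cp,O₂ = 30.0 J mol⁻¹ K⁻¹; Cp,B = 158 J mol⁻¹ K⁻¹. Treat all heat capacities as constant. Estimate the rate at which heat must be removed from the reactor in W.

Q_out = 18000 W

Extent of reaction ξ = 0.435 × 687 = 298.84 mol/h
Reaction term: ξ·ΔH°_rxn = 298.84 × -208 = -62160 kJ/h
Sensible, feed 138→25 °C: -12267 kJ/h
Outlet flows (mol/h): A 388.16, O₂ 194.58, B 298.84
Sensible, products 25→114 °C: 9661.9 kJ/h
Q = ΔH = -64765 kJ/h = -17.99 kW
Heat removed = 17990 W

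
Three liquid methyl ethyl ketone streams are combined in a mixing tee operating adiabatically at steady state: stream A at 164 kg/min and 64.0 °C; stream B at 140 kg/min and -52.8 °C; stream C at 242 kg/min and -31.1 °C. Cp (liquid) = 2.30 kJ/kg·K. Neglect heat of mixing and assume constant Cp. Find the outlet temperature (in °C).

No heat crosses the boundary, so H_out = H_in.
T_out = Σ ṁᵢCp,ᵢTᵢ / Σ ṁᵢCp,ᵢ
      = -10171 / 1255.8 = -8.0993 °C

T_out = -8.10 °C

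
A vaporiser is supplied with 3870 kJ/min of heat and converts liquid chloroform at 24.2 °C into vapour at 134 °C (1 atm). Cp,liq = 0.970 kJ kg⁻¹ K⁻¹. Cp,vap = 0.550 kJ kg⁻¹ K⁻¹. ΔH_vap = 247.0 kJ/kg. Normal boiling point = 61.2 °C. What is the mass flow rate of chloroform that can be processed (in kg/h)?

Δh = 0.970×(61.2−24.2) + 247.0 + 0.550×(134−61.2) = 322.93 kJ/kg
Q = 3870 kJ/min = 64.5 kJ/s = 232200 kJ/h
ṁ = Q/Δh = 232200 / 322.93 = 719.04 kg/h

ṁ = 719 kg/h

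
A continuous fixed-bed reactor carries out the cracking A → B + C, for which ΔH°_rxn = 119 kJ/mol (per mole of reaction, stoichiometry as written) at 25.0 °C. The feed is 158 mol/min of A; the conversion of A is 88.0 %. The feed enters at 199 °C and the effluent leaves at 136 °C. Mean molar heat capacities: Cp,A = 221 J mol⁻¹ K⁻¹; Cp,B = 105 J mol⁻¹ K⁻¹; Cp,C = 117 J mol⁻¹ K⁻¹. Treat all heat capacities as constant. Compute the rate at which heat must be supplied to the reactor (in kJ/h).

Q_in = 862000 kJ/h

Extent of reaction ξ = 0.880 × 158 = 139.04 mol/min
Reaction term: ξ·ΔH°_rxn = 139.04 × 119 = 16546 kJ/min
Sensible, feed 199→25 °C: -6075.7 kJ/min
Outlet flows (mol/min): A 18.96, B 139.04, C 139.04
Sensible, products 25→136 °C: 3891.3 kJ/min
Q = ΔH = 14361 kJ/min = 239.36 kW
Heat supplied = 861680 kJ/h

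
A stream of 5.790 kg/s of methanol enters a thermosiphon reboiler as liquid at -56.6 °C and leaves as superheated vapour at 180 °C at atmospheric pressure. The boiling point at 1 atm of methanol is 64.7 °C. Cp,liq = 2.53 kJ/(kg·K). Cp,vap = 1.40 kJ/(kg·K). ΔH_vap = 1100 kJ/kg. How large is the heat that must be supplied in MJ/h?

liquid -56.6→64.7 °C: 306.89 kJ/kg
vaporisation at 64.7 °C: 1100 kJ/kg
vapour 64.7→180 °C: 161.42 kJ/kg
Δh = 306.89 + 1100 + 161.42 = 1568.3 kJ/kg
Q = ṁ·Δh = 5.790 kg/s × 1568.3 kJ/kg = 9080.5 kJ/s
|Q| = 9080.5 kW = 32690 MJ/h

Q = 32700 MJ/h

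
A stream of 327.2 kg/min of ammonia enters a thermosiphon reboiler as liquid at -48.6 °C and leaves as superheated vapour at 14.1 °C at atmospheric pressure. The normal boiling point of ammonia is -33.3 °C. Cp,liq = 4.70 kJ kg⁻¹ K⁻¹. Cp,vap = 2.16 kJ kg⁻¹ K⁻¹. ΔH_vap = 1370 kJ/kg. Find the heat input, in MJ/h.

liquid -48.6→-33.3 °C: 71.91 kJ/kg
vaporisation at -33.3 °C: 1370 kJ/kg
vapour -33.3→14.1 °C: 102.38 kJ/kg
Δh = 71.91 + 1370 + 102.38 = 1544.3 kJ/kg
Q = ṁ·Δh = 327.2 kg/min × 1544.3 kJ/kg = 505290 kJ/min
|Q| = 8421.5 kW = 30318 MJ/h

Q = 30300 MJ/h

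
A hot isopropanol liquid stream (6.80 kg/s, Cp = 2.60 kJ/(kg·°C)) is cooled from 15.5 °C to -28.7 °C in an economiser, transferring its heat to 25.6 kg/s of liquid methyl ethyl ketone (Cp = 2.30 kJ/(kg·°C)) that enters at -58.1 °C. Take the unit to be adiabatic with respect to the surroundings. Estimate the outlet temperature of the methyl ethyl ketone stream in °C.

Heat released by hot stream: Q = 6.80 × 2.60 × (15.5 − -28.7) = 781.46 kJ/s
Energy balance on cold side (adiabatic exchanger): Q = ṁ_c·Cp_c·(T_c,out − T_c,in)
T_c,out = -58.1 + 781.46/(25.6 × 2.30) = -44.828 °C

T_c,out = -44.8 °C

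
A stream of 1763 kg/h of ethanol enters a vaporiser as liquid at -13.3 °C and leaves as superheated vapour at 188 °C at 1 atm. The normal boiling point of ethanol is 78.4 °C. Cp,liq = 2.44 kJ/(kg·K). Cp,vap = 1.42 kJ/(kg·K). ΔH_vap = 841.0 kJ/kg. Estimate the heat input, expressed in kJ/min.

Q = 35900 kJ/min

liquid -13.3→78.4 °C: 223.75 kJ/kg
vaporisation at 78.4 °C: 841 kJ/kg
vapour 78.4→188 °C: 155.63 kJ/kg
Δh = 223.75 + 841 + 155.63 = 1220.4 kJ/kg
Q = ṁ·Δh = 1763 kg/h × 1220.4 kJ/kg = 2.1515e+06 kJ/h
|Q| = 597.65 kW = 35859 kJ/min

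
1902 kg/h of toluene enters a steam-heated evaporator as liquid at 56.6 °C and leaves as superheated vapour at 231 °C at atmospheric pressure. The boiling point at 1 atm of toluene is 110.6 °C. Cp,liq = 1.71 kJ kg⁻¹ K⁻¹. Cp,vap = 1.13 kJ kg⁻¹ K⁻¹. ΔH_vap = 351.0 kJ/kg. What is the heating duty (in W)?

Q = 306000 W

liquid 56.6→110.6 °C: 92.34 kJ/kg
vaporisation at 110.6 °C: 351 kJ/kg
vapour 110.6→231 °C: 136.05 kJ/kg
Δh = 92.34 + 351 + 136.05 = 579.39 kJ/kg
Q = ṁ·Δh = 1902 kg/h × 579.39 kJ/kg = 1.102e+06 kJ/h
|Q| = 306.11 kW = 306110 W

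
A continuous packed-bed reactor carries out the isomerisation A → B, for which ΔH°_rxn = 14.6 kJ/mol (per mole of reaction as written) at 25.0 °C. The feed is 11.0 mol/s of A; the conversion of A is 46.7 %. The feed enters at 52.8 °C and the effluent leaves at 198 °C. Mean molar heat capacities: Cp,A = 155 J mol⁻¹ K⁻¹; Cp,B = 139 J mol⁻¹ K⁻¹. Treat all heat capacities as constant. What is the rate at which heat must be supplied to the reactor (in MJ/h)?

Q_in = 1110 MJ/h

Extent of reaction ξ = 0.467 × 11.0 = 5.137 mol/s
Reaction term: ξ·ΔH°_rxn = 5.137 × 14.6 = 75 kJ/s
Sensible, feed 52.8→25 °C: -47.399 kJ/s
Outlet flows (mol/s): A 5.863, B 5.137
Sensible, products 25→198 °C: 280.75 kJ/s
Q = ΔH = 308.35 kJ/s = 308.35 kW
Heat supplied = 1110 MJ/h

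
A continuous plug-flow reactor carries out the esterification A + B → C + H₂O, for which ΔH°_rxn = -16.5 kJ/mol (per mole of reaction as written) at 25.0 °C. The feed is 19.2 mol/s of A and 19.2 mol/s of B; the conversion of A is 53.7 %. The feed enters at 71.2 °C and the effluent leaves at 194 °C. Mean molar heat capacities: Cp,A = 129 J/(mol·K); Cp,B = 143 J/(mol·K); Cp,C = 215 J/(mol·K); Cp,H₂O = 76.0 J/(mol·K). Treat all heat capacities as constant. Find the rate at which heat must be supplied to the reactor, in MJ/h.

Extent of reaction ξ = 0.537 × 19.2 = 10.31 mol/s
Reaction term: ξ·ΔH°_rxn = 10.31 × -16.5 = -170.12 kJ/s
Sensible, feed 71.2→25 °C: -241.27 kJ/s
Outlet flows (mol/s): A 8.8896, B 8.8896, C 10.31, H₂O 10.31
Sensible, products 25→194 °C: 915.69 kJ/s
Q = ΔH = 504.3 kJ/s = 504.3 kW
Heat supplied = 1815.5 MJ/h

Q_in = 1820 MJ/h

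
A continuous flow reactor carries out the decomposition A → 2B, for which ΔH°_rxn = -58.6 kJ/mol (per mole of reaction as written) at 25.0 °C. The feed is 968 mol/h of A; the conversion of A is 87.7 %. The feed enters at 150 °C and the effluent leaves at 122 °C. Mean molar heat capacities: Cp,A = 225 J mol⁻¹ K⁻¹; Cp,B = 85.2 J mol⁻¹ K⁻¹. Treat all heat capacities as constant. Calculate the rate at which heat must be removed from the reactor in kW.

Extent of reaction ξ = 0.877 × 968 = 848.94 mol/h
Reaction term: ξ·ΔH°_rxn = 848.94 × -58.6 = -49748 kJ/h
Sensible, feed 150→25 °C: -27225 kJ/h
Outlet flows (mol/h): A 119.06, B 1697.9
Sensible, products 25→122 °C: 16630 kJ/h
Q = ΔH = -60342 kJ/h = -16.762 kW
Heat removed = 16.762 kW

Q_out = 16.8 kW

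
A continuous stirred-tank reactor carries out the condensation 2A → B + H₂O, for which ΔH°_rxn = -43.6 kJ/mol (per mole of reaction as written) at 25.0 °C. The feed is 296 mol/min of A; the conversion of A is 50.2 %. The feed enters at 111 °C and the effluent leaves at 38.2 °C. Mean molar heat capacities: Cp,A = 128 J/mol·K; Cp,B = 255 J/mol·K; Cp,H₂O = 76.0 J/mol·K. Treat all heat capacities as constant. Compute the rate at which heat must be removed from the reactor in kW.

Extent of reaction ξ = 0.502 × 296 / 2 = 74.296 mol/min
Reaction term: ξ·ΔH°_rxn = 74.296 × -43.6 = -3239.3 kJ/min
Sensible, feed 111→25 °C: -3258.4 kJ/min
Outlet flows (mol/min): A 147.41, B 74.296, H₂O 74.296
Sensible, products 25→38.2 °C: 573.67 kJ/min
Q = ΔH = -5924 kJ/min = -98.733 kW
Heat removed = 98.733 kW

Q_out = 98.7 kW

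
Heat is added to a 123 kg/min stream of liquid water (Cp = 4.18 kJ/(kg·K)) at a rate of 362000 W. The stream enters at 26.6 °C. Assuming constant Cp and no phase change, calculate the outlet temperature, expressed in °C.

T_out = 68.8 °C

Q = 362000 W = 21720 kJ/min
ΔT = Q/(ṁ·Cp) = 21720/(123×4.18) = 42.245 K
T_out = 26.6 + 42.245 = 68.845 °C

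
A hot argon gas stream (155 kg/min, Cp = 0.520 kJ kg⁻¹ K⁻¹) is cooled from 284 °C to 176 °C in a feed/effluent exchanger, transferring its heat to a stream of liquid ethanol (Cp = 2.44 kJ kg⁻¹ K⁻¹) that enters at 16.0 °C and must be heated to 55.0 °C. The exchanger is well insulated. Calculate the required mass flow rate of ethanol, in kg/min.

ṁ_c = 91.5 kg/min

Heat released by hot stream: Q = 155 × 0.520 × (284 − 176) = 8704.8 kJ/min
Energy balance on cold side (adiabatic exchanger): Q = ṁ_c·Cp_c·(T_c,out − T_c,in)
ṁ_c = 8704.8 / [2.44 × (55.0 − 16.0)] = 91.475 kg/min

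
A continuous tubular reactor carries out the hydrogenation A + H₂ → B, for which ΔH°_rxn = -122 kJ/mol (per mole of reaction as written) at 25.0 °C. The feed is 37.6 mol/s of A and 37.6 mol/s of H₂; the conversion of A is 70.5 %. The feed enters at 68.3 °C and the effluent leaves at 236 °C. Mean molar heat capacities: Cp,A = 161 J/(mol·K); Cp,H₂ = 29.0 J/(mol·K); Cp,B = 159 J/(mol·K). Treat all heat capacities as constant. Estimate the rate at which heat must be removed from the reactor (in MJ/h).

Extent of reaction ξ = 0.705 × 37.6 = 26.508 mol/s
Reaction term: ξ·ΔH°_rxn = 26.508 × -122 = -3234 kJ/s
Sensible, feed 68.3→25 °C: -309.34 kJ/s
Outlet flows (mol/s): A 11.092, H₂ 11.092, B 26.508
Sensible, products 25→236 °C: 1334 kJ/s
Q = ΔH = -2209.3 kJ/s = -2209.3 kW
Heat removed = 7953.5 MJ/h

Q_out = 7950 MJ/h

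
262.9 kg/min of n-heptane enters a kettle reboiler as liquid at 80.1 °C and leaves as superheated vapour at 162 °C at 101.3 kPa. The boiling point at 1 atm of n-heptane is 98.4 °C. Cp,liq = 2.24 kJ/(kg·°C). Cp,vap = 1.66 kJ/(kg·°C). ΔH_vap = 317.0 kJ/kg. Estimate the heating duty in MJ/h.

liquid 80.1→98.4 °C: 40.992 kJ/kg
vaporisation at 98.4 °C: 317 kJ/kg
vapour 98.4→162 °C: 105.58 kJ/kg
Δh = 40.992 + 317 + 105.58 = 463.57 kJ/kg
Q = ṁ·Δh = 262.9 kg/min × 463.57 kJ/kg = 121870 kJ/min
|Q| = 2031.2 kW = 7312.3 MJ/h

Q = 7310 MJ/h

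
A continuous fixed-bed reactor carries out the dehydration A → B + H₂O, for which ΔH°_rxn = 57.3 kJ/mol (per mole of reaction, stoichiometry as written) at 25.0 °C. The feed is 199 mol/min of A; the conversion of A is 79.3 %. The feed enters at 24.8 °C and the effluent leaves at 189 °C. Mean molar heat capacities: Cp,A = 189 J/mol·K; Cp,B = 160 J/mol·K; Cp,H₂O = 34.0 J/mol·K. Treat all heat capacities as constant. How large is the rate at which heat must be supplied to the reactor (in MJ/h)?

Q_in = 921 MJ/h

Extent of reaction ξ = 0.793 × 199 = 157.81 mol/min
Reaction term: ξ·ΔH°_rxn = 157.81 × 57.3 = 9042.3 kJ/min
Sensible, feed 24.8→25 °C: 7.5222 kJ/min
Outlet flows (mol/min): A 41.193, B 157.81, H₂O 157.81
Sensible, products 25→189 °C: 6297.6 kJ/min
Q = ΔH = 15347 kJ/min = 255.79 kW
Heat supplied = 920.85 MJ/h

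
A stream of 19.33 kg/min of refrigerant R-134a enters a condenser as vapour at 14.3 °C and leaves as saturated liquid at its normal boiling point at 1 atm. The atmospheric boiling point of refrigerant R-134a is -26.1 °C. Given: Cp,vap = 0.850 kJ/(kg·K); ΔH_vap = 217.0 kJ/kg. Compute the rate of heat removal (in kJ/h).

vapour 14.3→-26.1 °C: -34.34 kJ/kg
condensation at -26.1 °C: -217 kJ/kg
Δh = -34.34 + -217 = -251.34 kJ/kg
Q = ṁ·Δh = 19.33 kg/min × -251.34 kJ/kg = -4858.4 kJ/min
|Q| = 80.973 kW = 291500 kJ/h

Q_c = 292000 kJ/h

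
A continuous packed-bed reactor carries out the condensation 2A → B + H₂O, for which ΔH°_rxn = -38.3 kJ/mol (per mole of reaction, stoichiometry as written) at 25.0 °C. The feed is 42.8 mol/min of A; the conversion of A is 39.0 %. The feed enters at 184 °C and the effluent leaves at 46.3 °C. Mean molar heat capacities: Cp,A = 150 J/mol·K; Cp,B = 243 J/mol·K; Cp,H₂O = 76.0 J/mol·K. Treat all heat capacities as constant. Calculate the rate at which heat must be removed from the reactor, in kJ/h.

Extent of reaction ξ = 0.390 × 42.8 / 2 = 8.346 mol/min
Reaction term: ξ·ΔH°_rxn = 8.346 × -38.3 = -319.65 kJ/min
Sensible, feed 184→25 °C: -1020.8 kJ/min
Outlet flows (mol/min): A 26.108, B 8.346, H₂O 8.346
Sensible, products 25→46.3 °C: 140.12 kJ/min
Q = ΔH = -1200.3 kJ/min = -20.005 kW
Heat removed = 72018 kJ/h

Q_out = 72000 kJ/h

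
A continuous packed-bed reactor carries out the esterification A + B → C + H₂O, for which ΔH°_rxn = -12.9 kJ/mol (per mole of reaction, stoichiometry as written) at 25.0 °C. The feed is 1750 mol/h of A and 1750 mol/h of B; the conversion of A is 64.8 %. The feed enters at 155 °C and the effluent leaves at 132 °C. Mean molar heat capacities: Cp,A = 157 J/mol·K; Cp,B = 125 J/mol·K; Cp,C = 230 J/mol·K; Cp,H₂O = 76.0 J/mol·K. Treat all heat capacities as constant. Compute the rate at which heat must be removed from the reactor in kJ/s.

Extent of reaction ξ = 0.648 × 1750 = 1134 mol/h
Reaction term: ξ·ΔH°_rxn = 1134 × -12.9 = -14629 kJ/h
Sensible, feed 155→25 °C: -64155 kJ/h
Outlet flows (mol/h): A 616, B 616, C 1134, H₂O 1134
Sensible, products 25→132 °C: 55717 kJ/h
Q = ΔH = -23067 kJ/h = -6.4075 kW
Heat removed = 6.4075 kJ/s

Q_out = 6.41 kJ/s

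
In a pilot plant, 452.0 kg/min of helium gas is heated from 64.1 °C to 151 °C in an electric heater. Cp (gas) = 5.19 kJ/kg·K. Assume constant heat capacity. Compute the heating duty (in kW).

Q = ṁ·Cp·ΔT = 452.0 × 5.19 × (151 − 64.1) = 203860 kJ/min
Converting: 203860 / 60 s = 3397.6 kW

Q = 3400 kW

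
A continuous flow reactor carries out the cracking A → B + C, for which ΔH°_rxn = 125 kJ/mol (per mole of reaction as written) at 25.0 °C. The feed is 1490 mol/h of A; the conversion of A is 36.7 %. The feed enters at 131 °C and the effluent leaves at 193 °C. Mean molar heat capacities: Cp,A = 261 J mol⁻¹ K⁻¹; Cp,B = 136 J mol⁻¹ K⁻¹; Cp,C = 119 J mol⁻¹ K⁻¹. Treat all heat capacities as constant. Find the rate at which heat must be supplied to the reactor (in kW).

Extent of reaction ξ = 0.367 × 1490 = 546.83 mol/h
Reaction term: ξ·ΔH°_rxn = 546.83 × 125 = 68354 kJ/h
Sensible, feed 131→25 °C: -41222 kJ/h
Outlet flows (mol/h): A 943.17, B 546.83, C 546.83
Sensible, products 25→193 °C: 64782 kJ/h
Q = ΔH = 91914 kJ/h = 25.532 kW
Heat supplied = 25.532 kW

Q_in = 25.5 kW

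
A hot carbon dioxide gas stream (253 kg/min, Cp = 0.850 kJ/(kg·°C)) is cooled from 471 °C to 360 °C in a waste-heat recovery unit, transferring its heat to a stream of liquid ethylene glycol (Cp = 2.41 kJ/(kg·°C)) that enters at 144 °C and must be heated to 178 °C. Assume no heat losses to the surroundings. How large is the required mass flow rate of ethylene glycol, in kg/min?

ṁ_c = 291 kg/min

Heat released by hot stream: Q = 253 × 0.850 × (471 − 360) = 23871 kJ/min
Energy balance on cold side (adiabatic exchanger): Q = ṁ_c·Cp_c·(T_c,out − T_c,in)
ṁ_c = 23871 / [2.41 × (178 − 144)] = 291.32 kg/min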